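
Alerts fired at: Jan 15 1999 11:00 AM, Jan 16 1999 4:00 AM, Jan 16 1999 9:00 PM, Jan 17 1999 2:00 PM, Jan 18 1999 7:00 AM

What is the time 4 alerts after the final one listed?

Jan 21 1999 3:00 AM

The interval is a steady 17 hours (17, 17, 17, 17).
Jan 18 1999 7:00 AM + 17 h = Jan 19 1999 12:00 AM.
Jan 19 1999 12:00 AM + 17 h = Jan 19 1999 5:00 PM.
Jan 19 1999 5:00 PM + 17 h = Jan 20 1999 10:00 AM.
Jan 20 1999 10:00 AM + 17 h = Jan 21 1999 3:00 AM.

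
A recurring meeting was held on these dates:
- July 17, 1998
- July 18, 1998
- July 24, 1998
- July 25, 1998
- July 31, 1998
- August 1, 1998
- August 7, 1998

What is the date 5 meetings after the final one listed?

Every event lands on a Friday or Saturday (gaps cycle 1, 6, 1, 6, 1, 6).
So the schedule is: every Friday and Saturday.
The following Saturday is August 8, 1998.
The following Friday is August 14, 1998.
The following Saturday is August 15, 1998.
Next Friday: August 21, 1998.
Next Saturday: August 22, 1998.

August 22, 1998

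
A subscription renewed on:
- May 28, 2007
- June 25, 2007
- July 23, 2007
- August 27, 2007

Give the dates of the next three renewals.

All dates are Mondays, 28, 28, 35 days apart.
Specifically, the 4th Monday of each month.
September 2007 — 4th Monday is September 24, 2007.
October 2007 — 4th Monday is October 22, 2007.
November 2007 — 4th Monday is November 26, 2007.

September 24, 2007; October 22, 2007; November 26, 2007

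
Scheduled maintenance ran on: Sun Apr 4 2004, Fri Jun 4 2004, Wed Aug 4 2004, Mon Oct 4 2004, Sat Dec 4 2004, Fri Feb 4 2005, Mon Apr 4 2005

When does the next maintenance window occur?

Gaps: 61, 61, 61, 61, 62, 59 days — not constant. Every event is on the 4th of the month.
Pattern: the 4th of every 2 months.
Next: June 2005 → Sat Jun 4 2005.

Sat Jun 4 2005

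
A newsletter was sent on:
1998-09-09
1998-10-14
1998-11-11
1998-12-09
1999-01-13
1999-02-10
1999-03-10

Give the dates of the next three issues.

1999-04-14, 1999-05-12, 1999-06-09

These are Wednesdays at 28- or 35-day spacing (35, 28, 28, 35, 28, 28).
The pattern: 2nd Wednesday of the month.
2nd Wednesday of April 1999: 1999-04-14.
2nd Wednesday of May 1999: 1999-05-12.
June 1999 — 2nd Wednesday is 1999-06-09.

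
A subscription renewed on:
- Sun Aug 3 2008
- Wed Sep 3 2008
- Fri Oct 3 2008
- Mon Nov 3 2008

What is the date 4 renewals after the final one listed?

Tue Mar 3 2009

Gaps: 31, 30, 31 days — not constant. Every event is on the 3rd of the month.
Pattern: the 3rd of each month.
Next: December 2008 → Wed Dec 3 2008.
January 2009: Sat Jan 3 2009.
February 2009: Tue Feb 3 2009.
March 2009: Tue Mar 3 2009.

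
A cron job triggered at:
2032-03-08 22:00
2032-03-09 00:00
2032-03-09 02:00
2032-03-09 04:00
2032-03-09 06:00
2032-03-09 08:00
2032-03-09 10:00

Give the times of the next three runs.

2032-03-09 12:00, 2032-03-09 14:00, 2032-03-09 16:00

Gaps: 2, 2, 2, 2, 2, 2 hours — each event is 2 hours after the previous one.
2032-03-09 10:00 + 2 h = 2032-03-09 12:00.
2032-03-09 12:00 + 2 h = 2032-03-09 14:00.
2032-03-09 14:00 + 2 h = 2032-03-09 16:00.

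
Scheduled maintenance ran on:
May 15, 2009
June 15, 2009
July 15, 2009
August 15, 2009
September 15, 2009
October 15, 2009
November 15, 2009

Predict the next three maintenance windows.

Each date is the 15th; the gaps (31, 30, 31, 31, 30, 31) track the month lengths.
The rule is the 15th of each month.
Next: December 2009 → December 15, 2009.
January 2010: January 15, 2010.
February 2010: February 15, 2010.

December 15, 2009; January 15, 2010; February 15, 2010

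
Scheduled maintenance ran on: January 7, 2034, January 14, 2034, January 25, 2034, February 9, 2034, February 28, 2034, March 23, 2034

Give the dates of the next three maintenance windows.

April 19, 2034; May 20, 2034; June 24, 2034

Gaps: 7, 11, 15, 19, 23 days — each gap is 4 larger than the previous one.
Next gap: 27 days. March 23, 2034 + 27 days = April 19, 2034.
Next gap: 31 days. April 19, 2034 + 31 days = May 20, 2034.
Next gap: 35 days. May 20, 2034 + 35 days = June 24, 2034.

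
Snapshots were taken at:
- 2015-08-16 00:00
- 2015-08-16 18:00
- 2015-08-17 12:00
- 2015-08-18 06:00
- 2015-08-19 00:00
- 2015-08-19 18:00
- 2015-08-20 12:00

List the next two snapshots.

2015-08-21 06:00, 2015-08-22 00:00

The interval is a steady 18 hours (18, 18, 18, 18, 18, 18).
2015-08-20 12:00 + 18 h = 2015-08-21 06:00.
2015-08-21 06:00 + 18 h = 2015-08-22 00:00.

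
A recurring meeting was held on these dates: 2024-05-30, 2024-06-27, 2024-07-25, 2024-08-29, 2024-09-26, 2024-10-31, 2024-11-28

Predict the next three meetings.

2024-12-26, 2025-01-30, 2025-02-27

These are Thursdays with 28, 28, 35, 28, 35, 28-day gaps.
Each is the final Thursday of its month — 2024-05-30 is past the 28th, so '4th Thursday' doesn't fit.
Last Thursday of December 2024: 2024-12-26.
January 2025 ends with Thursday 2025-01-30.
February 2025 ends with Thursday 2025-02-27.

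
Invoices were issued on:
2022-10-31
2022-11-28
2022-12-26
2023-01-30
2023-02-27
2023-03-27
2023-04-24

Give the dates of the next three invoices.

2023-05-29, 2023-06-26, 2023-07-31

Every date is a Monday; gaps 28, 28, 35, 28, 28, 28 days.
Each is the last Monday of its month (at least one falls on the 29th or later, ruling out '4th Monday').
Last Monday of May 2023: 2023-05-29.
June 2023 ends with Monday 2023-06-26.
July 2023 ends with Monday 2023-07-31.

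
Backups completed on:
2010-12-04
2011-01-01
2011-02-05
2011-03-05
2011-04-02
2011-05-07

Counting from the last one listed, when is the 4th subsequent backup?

All dates are Saturdays, 28, 35, 28, 28, 35 days apart.
Specifically, the 1st Saturday of each month.
1st Saturday of June 2011: 2011-06-04.
July 2011 — 1st Saturday is 2011-07-02.
August 2011 — 1st Saturday is 2011-08-06.
September 2011 — 1st Saturday is 2011-09-03.

2011-09-03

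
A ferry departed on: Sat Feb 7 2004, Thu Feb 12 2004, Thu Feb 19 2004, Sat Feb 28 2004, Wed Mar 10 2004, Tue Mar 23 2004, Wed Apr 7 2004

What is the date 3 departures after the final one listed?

Gaps: 5, 7, 9, 11, 13, 15 days — each gap is 2 larger than the previous one.
Next gap: 17 days. Wed Apr 7 2004 + 17 days = Sat Apr 24 2004.
Next gap: 19 days. Sat Apr 24 2004 + 19 days = Thu May 13 2004.
Next gap: 21 days. Thu May 13 2004 + 21 days = Thu Jun 3 2004.

Thu Jun 3 2004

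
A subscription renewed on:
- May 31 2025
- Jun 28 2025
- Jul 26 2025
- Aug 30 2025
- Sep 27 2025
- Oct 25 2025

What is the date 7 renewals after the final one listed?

May 30 2026

Every date is a Saturday; gaps 28, 28, 35, 28, 28 days.
Each is the last Saturday of its month (at least one falls on the 29th or later, ruling out '4th Saturday').
Last Saturday of November 2025: Nov 29 2025.
Last Saturday of December 2025: Dec 27 2025.
Last Saturday of January 2026: Jan 31 2026.
February 2026 ends with Saturday Feb 28 2026.
March 2026 ends with Saturday Mar 28 2026.
April 2026 ends with Saturday Apr 25 2026.
May 2026 ends with Saturday May 30 2026.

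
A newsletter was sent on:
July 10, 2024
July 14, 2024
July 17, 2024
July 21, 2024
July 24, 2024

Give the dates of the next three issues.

Gaps: 4, 3, 4, 3 days — not constant, but cyclic with period 2.
The events fall on every Wednesday and Sunday.
The following Sunday is July 28, 2024.
The following Wednesday is July 31, 2024.
Next Sunday: August 4, 2024.

July 28, 2024; July 31, 2024; August 4, 2024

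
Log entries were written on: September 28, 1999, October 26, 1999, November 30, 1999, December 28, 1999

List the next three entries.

January 25, 2000; February 29, 2000; March 28, 2000

All Tuesdays; the gaps (28, 35, 28) vary with month length.
This is the last Tuesday of each month.
Last Tuesday of January 2000: January 25, 2000.
February 2000 ends with Tuesday February 29, 2000.
Last Tuesday of March 2000: March 28, 2000.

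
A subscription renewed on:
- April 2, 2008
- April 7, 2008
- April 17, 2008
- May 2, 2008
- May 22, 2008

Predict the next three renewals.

The spacing grows by 5 each time: 5, 10, 15, 20 days.
Next gap: 25 days. May 22, 2008 + 25 days = June 16, 2008.
Next gap: 30 days. June 16, 2008 + 30 days = July 16, 2008.
Next gap: 35 days. July 16, 2008 + 35 days = August 20, 2008.

June 16, 2008; July 16, 2008; August 20, 2008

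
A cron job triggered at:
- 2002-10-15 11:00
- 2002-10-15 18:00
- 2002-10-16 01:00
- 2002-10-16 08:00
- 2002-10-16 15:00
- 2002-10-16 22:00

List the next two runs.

Spacing: 7, 7, 7, 7, 7 h — constant 7 h.
2002-10-16 22:00 + 7 h = 2002-10-17 05:00.
2002-10-17 05:00 + 7 h = 2002-10-17 12:00.

2002-10-17 05:00, 2002-10-17 12:00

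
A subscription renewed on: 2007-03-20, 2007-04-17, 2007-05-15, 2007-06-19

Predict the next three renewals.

2007-07-17, 2007-08-21, 2007-09-18

All dates are Tuesdays, 28, 28, 35 days apart.
Specifically, the 3rd Tuesday of each month.
July 2007 — 3rd Tuesday is 2007-07-17.
August 2007 — 3rd Tuesday is 2007-08-21.
3rd Tuesday of September 2007: 2007-09-18.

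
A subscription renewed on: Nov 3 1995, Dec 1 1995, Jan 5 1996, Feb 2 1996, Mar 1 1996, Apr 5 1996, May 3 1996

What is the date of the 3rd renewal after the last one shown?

All dates are Fridays, 28, 35, 28, 28, 35, 28 days apart.
Specifically, the 1st Friday of each month.
1st Friday of June 1996: Jun 7 1996.
1st Friday of July 1996: Jul 5 1996.
August 1996 — 1st Friday is Aug 2 1996.

Aug 2 1996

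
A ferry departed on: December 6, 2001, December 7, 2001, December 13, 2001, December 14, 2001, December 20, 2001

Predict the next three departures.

December 21, 2001; December 27, 2001; December 28, 2001

Gaps: 1, 6, 1, 6 days — not constant, but cyclic with period 2.
The events fall on every Thursday and Friday.
The following Friday is December 21, 2001.
Next Thursday: December 27, 2001.
The following Friday is December 28, 2001.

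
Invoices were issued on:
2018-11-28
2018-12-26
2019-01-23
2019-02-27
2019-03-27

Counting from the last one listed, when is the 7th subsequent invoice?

2019-10-23

All dates are Wednesdays, 28, 28, 35, 28 days apart.
Specifically, the 4th Wednesday of each month.
April 2019 — 4th Wednesday is 2019-04-24.
May 2019 — 4th Wednesday is 2019-05-22.
4th Wednesday of June 2019: 2019-06-26.
4th Wednesday of July 2019: 2019-07-24.
August 2019 — 4th Wednesday is 2019-08-28.
4th Wednesday of September 2019: 2019-09-25.
4th Wednesday of October 2019: 2019-10-23.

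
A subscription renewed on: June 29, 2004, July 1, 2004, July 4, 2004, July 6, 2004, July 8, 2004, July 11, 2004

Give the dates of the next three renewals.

July 13, 2004; July 15, 2004; July 18, 2004

Gaps: 2, 3, 2, 2, 3 days — not constant, but cyclic with period 3.
The events fall on every Tuesday, Thursday and Sunday.
The following Tuesday is July 13, 2004.
Next Thursday: July 15, 2004.
Next Sunday: July 18, 2004.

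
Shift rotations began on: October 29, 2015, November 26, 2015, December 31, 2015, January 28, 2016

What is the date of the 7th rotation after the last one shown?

August 25, 2016

Every date is a Thursday; gaps 28, 35, 28 days.
Each is the last Thursday of its month (at least one falls on the 29th or later, ruling out '4th Thursday').
February 2016 ends with Thursday February 25, 2016.
Last Thursday of March 2016: March 31, 2016.
April 2016 ends with Thursday April 28, 2016.
Last Thursday of May 2016: May 26, 2016.
June 2016 ends with Thursday June 30, 2016.
Last Thursday of July 2016: July 28, 2016.
August 2016 ends with Thursday August 25, 2016.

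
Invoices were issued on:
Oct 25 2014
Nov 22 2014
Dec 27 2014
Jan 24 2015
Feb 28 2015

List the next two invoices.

Mar 28 2015, Apr 25 2015

Gaps: 28, 35, 28, 35 days — a mix of 28 and 35. Every date is a Saturday.
Each is the 4th Saturday of its month.
4th Saturday of March 2015: Mar 28 2015.
4th Saturday of April 2015: Apr 25 2015.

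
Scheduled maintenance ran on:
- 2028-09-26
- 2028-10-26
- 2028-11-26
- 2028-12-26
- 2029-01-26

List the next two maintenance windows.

2029-02-26, 2029-03-26

The day-of-month is always 26 (30, 31, 30, 31 days between events).
So this recurs on the 26th of each month.
February 2029: 2029-02-26.
Next: March 2029 → 2029-03-26.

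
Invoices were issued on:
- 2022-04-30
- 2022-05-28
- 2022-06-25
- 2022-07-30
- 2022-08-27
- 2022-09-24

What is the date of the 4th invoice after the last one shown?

2023-01-28

Every date is a Saturday; gaps 28, 28, 35, 28, 28 days.
Each is the last Saturday of its month (at least one falls on the 29th or later, ruling out '4th Saturday').
Last Saturday of October 2022: 2022-10-29.
November 2022 ends with Saturday 2022-11-26.
Last Saturday of December 2022: 2022-12-31.
January 2023 ends with Saturday 2023-01-28.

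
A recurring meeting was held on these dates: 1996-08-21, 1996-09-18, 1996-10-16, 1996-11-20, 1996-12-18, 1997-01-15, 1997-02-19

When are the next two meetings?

1997-03-19, 1997-04-16

These are Wednesdays at 28- or 35-day spacing (28, 28, 35, 28, 28, 35).
The pattern: 3rd Wednesday of the month.
3rd Wednesday of March 1997: 1997-03-19.
3rd Wednesday of April 1997: 1997-04-16.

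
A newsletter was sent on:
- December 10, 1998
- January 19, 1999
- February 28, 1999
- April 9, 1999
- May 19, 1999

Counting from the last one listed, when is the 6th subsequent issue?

January 14, 2000

Gaps between consecutive events: 40, 40, 40, 40 days — a constant 40-day interval.
May 19, 1999 + 40 days = June 28, 1999.
June 28, 1999 + 40 days = August 7, 1999.
August 7, 1999 + 40 days = September 16, 1999.
September 16, 1999 + 40 days = October 26, 1999.
October 26, 1999 + 40 days = December 5, 1999.
December 5, 1999 + 40 days = January 14, 2000.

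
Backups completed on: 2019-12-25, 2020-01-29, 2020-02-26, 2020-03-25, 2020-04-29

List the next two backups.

Every date is a Wednesday; gaps 35, 28, 28, 35 days.
Each is the last Wednesday of its month (at least one falls on the 29th or later, ruling out '4th Wednesday').
May 2020 ends with Wednesday 2020-05-27.
Last Wednesday of June 2020: 2020-06-24.

2020-05-27, 2020-06-24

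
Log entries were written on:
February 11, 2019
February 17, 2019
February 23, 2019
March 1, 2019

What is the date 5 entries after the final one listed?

March 31, 2019

The spacing is 6, 6, 6 days — always 6 days.
March 1, 2019 + 6 days = March 7, 2019.
March 7, 2019 + 6 days = March 13, 2019.
March 13, 2019 + 6 days = March 19, 2019.
March 19, 2019 + 6 days = March 25, 2019.
March 25, 2019 + 6 days = March 31, 2019.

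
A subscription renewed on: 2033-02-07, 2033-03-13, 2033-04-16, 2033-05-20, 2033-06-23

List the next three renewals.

2033-07-27, 2033-08-30, 2033-10-03

The spacing is 34, 34, 34, 34 days — always 34 days.
2033-06-23 + 34 days = 2033-07-27.
2033-07-27 + 34 days = 2033-08-30.
2033-08-30 + 34 days = 2033-10-03.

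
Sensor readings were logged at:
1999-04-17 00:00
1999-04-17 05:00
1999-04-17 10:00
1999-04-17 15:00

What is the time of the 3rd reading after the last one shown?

Spacing: 5, 5, 5 h — constant 5 h.
1999-04-17 15:00 + 5 h = 1999-04-17 20:00.
1999-04-17 20:00 + 5 h = 1999-04-18 01:00.
1999-04-18 01:00 + 5 h = 1999-04-18 06:00.

1999-04-18 06:00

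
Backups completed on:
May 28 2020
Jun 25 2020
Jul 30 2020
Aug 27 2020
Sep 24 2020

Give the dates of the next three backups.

Every date is a Thursday; gaps 28, 35, 28, 28 days.
Each is the last Thursday of its month (at least one falls on the 29th or later, ruling out '4th Thursday').
Last Thursday of October 2020: Oct 29 2020.
Last Thursday of November 2020: Nov 26 2020.
Last Thursday of December 2020: Dec 31 2020.

Oct 29 2020, Nov 26 2020, Dec 31 2020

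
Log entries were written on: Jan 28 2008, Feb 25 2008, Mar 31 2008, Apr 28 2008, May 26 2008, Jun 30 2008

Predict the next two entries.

All Mondays; the gaps (28, 35, 28, 28, 35) vary with month length.
This is the last Monday of each month.
July 2008 ends with Monday Jul 28 2008.
August 2008 ends with Monday Aug 25 2008.

Jul 28 2008, Aug 25 2008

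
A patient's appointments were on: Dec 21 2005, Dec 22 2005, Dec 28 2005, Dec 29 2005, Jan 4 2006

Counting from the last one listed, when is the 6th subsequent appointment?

Gaps: 1, 6, 1, 6 days — not constant, but cyclic with period 2.
The events fall on every Wednesday and Thursday.
Next Thursday: Jan 5 2006.
The following Wednesday is Jan 11 2006.
Next Thursday: Jan 12 2006.
Next Wednesday: Jan 18 2006.
The following Thursday is Jan 19 2006.
Next Wednesday: Jan 25 2006.

Jan 25 2006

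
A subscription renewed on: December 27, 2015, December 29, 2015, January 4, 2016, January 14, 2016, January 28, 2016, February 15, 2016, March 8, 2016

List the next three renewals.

The spacing grows by 4 each time: 2, 6, 10, 14, 18, 22 days.
Next gap: 26 days. March 8, 2016 + 26 days = April 3, 2016.
Next gap: 30 days. April 3, 2016 + 30 days = May 3, 2016.
Next gap: 34 days. May 3, 2016 + 34 days = June 6, 2016.

April 3, 2016; May 3, 2016; June 6, 2016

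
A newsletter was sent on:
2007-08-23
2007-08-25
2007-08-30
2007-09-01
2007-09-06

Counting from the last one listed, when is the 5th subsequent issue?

Gaps: 2, 5, 2, 5 days — not constant, but cyclic with period 2.
The events fall on every Thursday and Saturday.
Next Saturday: 2007-09-08.
The following Thursday is 2007-09-13.
Next Saturday: 2007-09-15.
Next Thursday: 2007-09-20.
Next Saturday: 2007-09-22.

2007-09-22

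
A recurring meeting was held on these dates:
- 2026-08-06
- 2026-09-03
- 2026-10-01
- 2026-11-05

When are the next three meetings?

2026-12-03, 2027-01-07, 2027-02-04

All dates are Thursdays, 28, 28, 35 days apart.
Specifically, the 1st Thursday of each month.
December 2026 — 1st Thursday is 2026-12-03.
January 2027 — 1st Thursday is 2027-01-07.
1st Thursday of February 2027: 2027-02-04.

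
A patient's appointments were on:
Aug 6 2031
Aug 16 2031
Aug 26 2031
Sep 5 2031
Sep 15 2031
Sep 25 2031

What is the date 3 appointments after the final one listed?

The spacing is 10, 10, 10, 10, 10 days — always 10 days.
Sep 25 2031 + 10 days = Oct 5 2031.
Oct 5 2031 + 10 days = Oct 15 2031.
Oct 15 2031 + 10 days = Oct 25 2031.

Oct 25 2031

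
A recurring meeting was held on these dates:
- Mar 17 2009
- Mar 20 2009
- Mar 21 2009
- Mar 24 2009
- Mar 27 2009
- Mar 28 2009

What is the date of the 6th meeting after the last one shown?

The gap pattern 3, 1, 3, 3, 1 repeats every 3 events.
These are the Tuesdays, Fridays and Saturdays of each week.
The following Tuesday is Mar 31 2009.
Next Friday: Apr 3 2009.
The following Saturday is Apr 4 2009.
Next Tuesday: Apr 7 2009.
Next Friday: Apr 10 2009.
The following Saturday is Apr 11 2009.

Apr 11 2009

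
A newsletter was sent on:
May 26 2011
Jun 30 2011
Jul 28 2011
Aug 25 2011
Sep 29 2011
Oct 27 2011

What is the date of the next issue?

Nov 24 2011

These are Thursdays with 35, 28, 28, 35, 28-day gaps.
Each is the final Thursday of its month — Jun 30 2011 is past the 28th, so '4th Thursday' doesn't fit.
Last Thursday of November 2011: Nov 24 2011.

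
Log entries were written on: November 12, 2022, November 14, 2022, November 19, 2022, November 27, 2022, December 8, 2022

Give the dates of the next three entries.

Gaps: 2, 5, 8, 11 days — each gap is 3 larger than the previous one.
Next gap: 14 days. December 8, 2022 + 14 days = December 22, 2022.
Next gap: 17 days. December 22, 2022 + 17 days = January 8, 2023.
Next gap: 20 days. January 8, 2023 + 20 days = January 28, 2023.

December 22, 2022; January 8, 2023; January 28, 2023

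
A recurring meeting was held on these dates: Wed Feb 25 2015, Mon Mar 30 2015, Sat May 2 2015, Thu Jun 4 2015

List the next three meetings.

Tue Jul 7 2015, Sun Aug 9 2015, Fri Sep 11 2015

Every event comes 33 days after the last (33, 33, 33).
Thu Jun 4 2015 + 33 days = Tue Jul 7 2015.
Tue Jul 7 2015 + 33 days = Sun Aug 9 2015.
Sun Aug 9 2015 + 33 days = Fri Sep 11 2015.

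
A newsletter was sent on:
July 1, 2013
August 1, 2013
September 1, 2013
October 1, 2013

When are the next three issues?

Each date is the 1st; the gaps (31, 31, 30) track the month lengths.
The rule is the 1st of each month.
November 2013: November 1, 2013.
December 2013: December 1, 2013.
January 2014: January 1, 2014.

November 1, 2013; December 1, 2013; January 1, 2014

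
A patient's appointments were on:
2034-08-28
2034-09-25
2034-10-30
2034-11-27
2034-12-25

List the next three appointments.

2035-01-29, 2035-02-26, 2035-03-26

All Mondays; the gaps (28, 35, 28, 28) vary with month length.
This is the last Monday of each month.
Last Monday of January 2035: 2035-01-29.
February 2035 ends with Monday 2035-02-26.
March 2035 ends with Monday 2035-03-26.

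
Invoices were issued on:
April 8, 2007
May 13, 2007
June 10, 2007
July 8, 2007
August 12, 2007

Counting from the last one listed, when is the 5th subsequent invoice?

January 13, 2008

All dates are Sundays, 35, 28, 28, 35 days apart.
Specifically, the 2nd Sunday of each month.
2nd Sunday of September 2007: September 9, 2007.
2nd Sunday of October 2007: October 14, 2007.
2nd Sunday of November 2007: November 11, 2007.
2nd Sunday of December 2007: December 9, 2007.
2nd Sunday of January 2008: January 13, 2008.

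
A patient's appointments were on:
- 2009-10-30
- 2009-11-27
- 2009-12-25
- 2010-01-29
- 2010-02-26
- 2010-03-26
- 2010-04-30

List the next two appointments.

All Fridays; the gaps (28, 28, 35, 28, 28, 35) vary with month length.
This is the last Friday of each month.
May 2010 ends with Friday 2010-05-28.
June 2010 ends with Friday 2010-06-25.

2010-05-28, 2010-06-25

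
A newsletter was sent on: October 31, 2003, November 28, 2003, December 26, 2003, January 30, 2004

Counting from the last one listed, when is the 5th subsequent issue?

June 25, 2004

These are Fridays with 28, 28, 35-day gaps.
Each is the final Friday of its month — October 31, 2003 is past the 28th, so '4th Friday' doesn't fit.
February 2004 ends with Friday February 27, 2004.
Last Friday of March 2004: March 26, 2004.
Last Friday of April 2004: April 30, 2004.
Last Friday of May 2004: May 28, 2004.
Last Friday of June 2004: June 25, 2004.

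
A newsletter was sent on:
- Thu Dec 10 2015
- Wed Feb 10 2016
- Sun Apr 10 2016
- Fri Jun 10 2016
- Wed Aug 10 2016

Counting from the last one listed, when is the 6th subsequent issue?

Thu Aug 10 2017

Each date is the 10th; the gaps (62, 60, 61, 61) track the month lengths.
The rule is the 10th of every 2 months.
Next: October 2016 → Mon Oct 10 2016.
December 2016: Sat Dec 10 2016.
Next: February 2017 → Fri Feb 10 2017.
Next: April 2017 → Mon Apr 10 2017.
Next: June 2017 → Sat Jun 10 2017.
Next: August 2017 → Thu Aug 10 2017.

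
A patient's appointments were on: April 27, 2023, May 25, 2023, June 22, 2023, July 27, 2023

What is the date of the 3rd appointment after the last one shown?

These are Thursdays at 28- or 35-day spacing (28, 28, 35).
The pattern: 4th Thursday of the month.
4th Thursday of August 2023: August 24, 2023.
September 2023 — 4th Thursday is September 28, 2023.
October 2023 — 4th Thursday is October 26, 2023.

October 26, 2023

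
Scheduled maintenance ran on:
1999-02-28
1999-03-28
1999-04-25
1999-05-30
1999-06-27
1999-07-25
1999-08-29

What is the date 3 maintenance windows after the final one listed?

1999-11-28

These are Sundays with 28, 28, 35, 28, 28, 35-day gaps.
Each is the final Sunday of its month — 1999-05-30 is past the 28th, so '4th Sunday' doesn't fit.
Last Sunday of September 1999: 1999-09-26.
Last Sunday of October 1999: 1999-10-31.
Last Sunday of November 1999: 1999-11-28.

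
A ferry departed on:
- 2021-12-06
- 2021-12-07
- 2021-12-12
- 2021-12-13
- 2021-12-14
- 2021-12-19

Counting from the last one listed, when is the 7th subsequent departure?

2022-01-03

Gaps: 1, 5, 1, 1, 5 days — not constant, but cyclic with period 3.
The events fall on every Monday, Tuesday and Sunday.
The following Monday is 2021-12-20.
The following Tuesday is 2021-12-21.
The following Sunday is 2021-12-26.
Next Monday: 2021-12-27.
Next Tuesday: 2021-12-28.
Next Sunday: 2022-01-02.
Next Monday: 2022-01-03.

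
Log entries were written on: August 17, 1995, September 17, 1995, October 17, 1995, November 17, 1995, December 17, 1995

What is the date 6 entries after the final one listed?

June 17, 1996

Gaps: 31, 30, 31, 30 days — not constant. Every event is on the 17th of the month.
Pattern: the 17th of each month.
Next: January 1996 → January 17, 1996.
February 1996: February 17, 1996.
March 1996: March 17, 1996.
April 1996: April 17, 1996.
Next: May 1996 → May 17, 1996.
Next: June 1996 → June 17, 1996.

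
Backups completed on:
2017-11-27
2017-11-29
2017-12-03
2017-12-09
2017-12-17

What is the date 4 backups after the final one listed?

2018-02-07

Intervals are 2, 4, 6, 8 days — an arithmetic progression with common difference 2.
Next gap: 10 days. 2017-12-17 + 10 days = 2017-12-27.
Next gap: 12 days. 2017-12-27 + 12 days = 2018-01-08.
Next gap: 14 days. 2018-01-08 + 14 days = 2018-01-22.
Next gap: 16 days. 2018-01-22 + 16 days = 2018-02-07.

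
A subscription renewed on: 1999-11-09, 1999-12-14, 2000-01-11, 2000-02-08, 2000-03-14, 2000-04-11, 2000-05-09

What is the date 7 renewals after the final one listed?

Gaps: 35, 28, 28, 35, 28, 28 days — a mix of 28 and 35. Every date is a Tuesday.
Each is the 2nd Tuesday of its month.
2nd Tuesday of June 2000: 2000-06-13.
July 2000 — 2nd Tuesday is 2000-07-11.
August 2000 — 2nd Tuesday is 2000-08-08.
2nd Tuesday of September 2000: 2000-09-12.
2nd Tuesday of October 2000: 2000-10-10.
2nd Tuesday of November 2000: 2000-11-14.
December 2000 — 2nd Tuesday is 2000-12-12.

2000-12-12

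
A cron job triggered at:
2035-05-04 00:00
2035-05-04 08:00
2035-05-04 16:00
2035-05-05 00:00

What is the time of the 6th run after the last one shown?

2035-05-07 00:00

Spacing: 8, 8, 8 h — constant 8 h.
2035-05-05 00:00 + 8 h = 2035-05-05 08:00.
2035-05-05 08:00 + 8 h = 2035-05-05 16:00.
2035-05-05 16:00 + 8 h = 2035-05-06 00:00.
2035-05-06 00:00 + 8 h = 2035-05-06 08:00.
2035-05-06 08:00 + 8 h = 2035-05-06 16:00.
2035-05-06 16:00 + 8 h = 2035-05-07 00:00.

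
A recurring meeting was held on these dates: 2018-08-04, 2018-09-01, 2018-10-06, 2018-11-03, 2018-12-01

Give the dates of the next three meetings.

These are Saturdays at 28- or 35-day spacing (28, 35, 28, 28).
The pattern: 1st Saturday of the month.
1st Saturday of January 2019: 2019-01-05.
1st Saturday of February 2019: 2019-02-02.
1st Saturday of March 2019: 2019-03-02.

2019-01-05, 2019-02-02, 2019-03-02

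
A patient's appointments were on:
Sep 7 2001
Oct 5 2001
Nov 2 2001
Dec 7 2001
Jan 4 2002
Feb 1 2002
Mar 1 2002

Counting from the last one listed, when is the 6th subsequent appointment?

Sep 6 2002

Gaps: 28, 28, 35, 28, 28, 28 days — a mix of 28 and 35. Every date is a Friday.
Each is the 1st Friday of its month.
1st Friday of April 2002: Apr 5 2002.
May 2002 — 1st Friday is May 3 2002.
June 2002 — 1st Friday is Jun 7 2002.
1st Friday of July 2002: Jul 5 2002.
1st Friday of August 2002: Aug 2 2002.
September 2002 — 1st Friday is Sep 6 2002.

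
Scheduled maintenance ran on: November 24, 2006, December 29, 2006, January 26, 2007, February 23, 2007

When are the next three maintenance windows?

Every date is a Friday; gaps 35, 28, 28 days.
Each is the last Friday of its month (at least one falls on the 29th or later, ruling out '4th Friday').
March 2007 ends with Friday March 30, 2007.
Last Friday of April 2007: April 27, 2007.
Last Friday of May 2007: May 25, 2007.

March 30, 2007; April 27, 2007; May 25, 2007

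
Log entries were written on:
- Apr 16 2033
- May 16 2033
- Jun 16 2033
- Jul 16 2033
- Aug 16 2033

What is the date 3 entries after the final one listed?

Nov 16 2033

Gaps: 30, 31, 30, 31 days — not constant. Every event is on the 16th of the month.
Pattern: the 16th of each month.
September 2033: Sep 16 2033.
Next: October 2033 → Oct 16 2033.
Next: November 2033 → Nov 16 2033.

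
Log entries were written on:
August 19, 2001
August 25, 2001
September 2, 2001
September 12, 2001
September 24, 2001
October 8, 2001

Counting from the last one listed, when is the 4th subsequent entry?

December 23, 2001

Gaps: 6, 8, 10, 12, 14 days — each gap is 2 larger than the previous one.
Next gap: 16 days. October 8, 2001 + 16 days = October 24, 2001.
Next gap: 18 days. October 24, 2001 + 18 days = November 11, 2001.
Next gap: 20 days. November 11, 2001 + 20 days = December 1, 2001.
Next gap: 22 days. December 1, 2001 + 22 days = December 23, 2001.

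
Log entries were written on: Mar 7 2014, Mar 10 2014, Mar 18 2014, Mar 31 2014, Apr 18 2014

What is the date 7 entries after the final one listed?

Jan 9 2015

Intervals are 3, 8, 13, 18 days — an arithmetic progression with common difference 5.
Next gap: 23 days. Apr 18 2014 + 23 days = May 11 2014.
Next gap: 28 days. May 11 2014 + 28 days = Jun 8 2014.
Next gap: 33 days. Jun 8 2014 + 33 days = Jul 11 2014.
Next gap: 38 days. Jul 11 2014 + 38 days = Aug 18 2014.
Next gap: 43 days. Aug 18 2014 + 43 days = Sep 30 2014.
Next gap: 48 days. Sep 30 2014 + 48 days = Nov 17 2014.
Next gap: 53 days. Nov 17 2014 + 53 days = Jan 9 2015.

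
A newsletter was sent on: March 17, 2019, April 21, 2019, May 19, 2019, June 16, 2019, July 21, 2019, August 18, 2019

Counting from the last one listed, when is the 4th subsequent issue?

These are Sundays at 28- or 35-day spacing (35, 28, 28, 35, 28).
The pattern: 3rd Sunday of the month.
3rd Sunday of September 2019: September 15, 2019.
3rd Sunday of October 2019: October 20, 2019.
November 2019 — 3rd Sunday is November 17, 2019.
3rd Sunday of December 2019: December 15, 2019.

December 15, 2019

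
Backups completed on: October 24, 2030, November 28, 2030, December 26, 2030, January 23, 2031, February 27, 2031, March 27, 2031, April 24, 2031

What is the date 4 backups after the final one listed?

These are Thursdays at 28- or 35-day spacing (35, 28, 28, 35, 28, 28).
The pattern: 4th Thursday of the month.
May 2031 — 4th Thursday is May 22, 2031.
4th Thursday of June 2031: June 26, 2031.
July 2031 — 4th Thursday is July 24, 2031.
4th Thursday of August 2031: August 28, 2031.

August 28, 2031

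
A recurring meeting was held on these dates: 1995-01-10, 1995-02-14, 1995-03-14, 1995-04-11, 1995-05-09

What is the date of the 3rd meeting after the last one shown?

1995-08-08

All dates are Tuesdays, 35, 28, 28, 28 days apart.
Specifically, the 2nd Tuesday of each month.
2nd Tuesday of June 1995: 1995-06-13.
July 1995 — 2nd Tuesday is 1995-07-11.
2nd Tuesday of August 1995: 1995-08-08.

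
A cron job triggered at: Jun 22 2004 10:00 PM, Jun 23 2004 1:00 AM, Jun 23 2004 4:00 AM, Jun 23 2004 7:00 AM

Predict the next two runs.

Spacing: 3, 3, 3 h — constant 3 h.
Jun 23 2004 7:00 AM + 3 h = Jun 23 2004 10:00 AM.
Jun 23 2004 10:00 AM + 3 h = Jun 23 2004 1:00 PM.

Jun 23 2004 10:00 AM, Jun 23 2004 1:00 PM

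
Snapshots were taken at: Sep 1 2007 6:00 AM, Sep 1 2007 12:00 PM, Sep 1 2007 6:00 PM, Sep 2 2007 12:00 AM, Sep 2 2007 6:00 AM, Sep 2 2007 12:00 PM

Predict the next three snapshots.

Sep 2 2007 6:00 PM, Sep 3 2007 12:00 AM, Sep 3 2007 6:00 AM

The interval is a steady 6 hours (6, 6, 6, 6, 6).
Sep 2 2007 12:00 PM + 6 h = Sep 2 2007 6:00 PM.
Sep 2 2007 6:00 PM + 6 h = Sep 3 2007 12:00 AM.
Sep 3 2007 12:00 AM + 6 h = Sep 3 2007 6:00 AM.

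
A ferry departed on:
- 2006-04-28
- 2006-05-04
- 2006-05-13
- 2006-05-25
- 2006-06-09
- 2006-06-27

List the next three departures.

Gaps: 6, 9, 12, 15, 18 days — each gap is 3 larger than the previous one.
Next gap: 21 days. 2006-06-27 + 21 days = 2006-07-18.
Next gap: 24 days. 2006-07-18 + 24 days = 2006-08-11.
Next gap: 27 days. 2006-08-11 + 27 days = 2006-09-07.

2006-07-18, 2006-08-11, 2006-09-07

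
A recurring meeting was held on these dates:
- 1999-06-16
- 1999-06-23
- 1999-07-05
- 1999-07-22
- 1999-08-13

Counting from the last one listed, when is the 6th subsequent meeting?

The spacing grows by 5 each time: 7, 12, 17, 22 days.
Next gap: 27 days. 1999-08-13 + 27 days = 1999-09-09.
Next gap: 32 days. 1999-09-09 + 32 days = 1999-10-11.
Next gap: 37 days. 1999-10-11 + 37 days = 1999-11-17.
Next gap: 42 days. 1999-11-17 + 42 days = 1999-12-29.
Next gap: 47 days. 1999-12-29 + 47 days = 2000-02-14.
Next gap: 52 days. 2000-02-14 + 52 days = 2000-04-06.

2000-04-06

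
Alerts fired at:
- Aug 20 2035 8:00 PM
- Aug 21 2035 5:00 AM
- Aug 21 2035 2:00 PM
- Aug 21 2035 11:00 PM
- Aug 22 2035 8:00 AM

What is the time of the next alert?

Aug 22 2035 5:00 PM

The interval is a steady 9 hours (9, 9, 9, 9).
Aug 22 2035 8:00 AM + 9 h = Aug 22 2035 5:00 PM.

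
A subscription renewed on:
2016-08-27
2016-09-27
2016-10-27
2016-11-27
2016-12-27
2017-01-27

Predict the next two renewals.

Gaps: 31, 30, 31, 30, 31 days — not constant. Every event is on the 27th of the month.
Pattern: the 27th of each month.
February 2017: 2017-02-27.
March 2017: 2017-03-27.

2017-02-27, 2017-03-27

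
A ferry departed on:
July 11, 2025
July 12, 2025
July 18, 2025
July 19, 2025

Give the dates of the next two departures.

Gaps: 1, 6, 1 days — not constant, but cyclic with period 2.
The events fall on every Friday and Saturday.
The following Friday is July 25, 2025.
The following Saturday is July 26, 2025.

July 25, 2025; July 26, 2025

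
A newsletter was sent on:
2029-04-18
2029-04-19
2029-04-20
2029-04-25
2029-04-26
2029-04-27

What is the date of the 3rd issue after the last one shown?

Gaps: 1, 1, 5, 1, 1 days — not constant, but cyclic with period 3.
The events fall on every Wednesday, Thursday and Friday.
The following Wednesday is 2029-05-02.
Next Thursday: 2029-05-03.
Next Friday: 2029-05-04.

2029-05-04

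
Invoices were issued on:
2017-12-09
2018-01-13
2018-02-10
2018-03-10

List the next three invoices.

Gaps: 35, 28, 28 days — a mix of 28 and 35. Every date is a Saturday.
Each is the 2nd Saturday of its month.
2nd Saturday of April 2018: 2018-04-14.
May 2018 — 2nd Saturday is 2018-05-12.
June 2018 — 2nd Saturday is 2018-06-09.

2018-04-14, 2018-05-12, 2018-06-09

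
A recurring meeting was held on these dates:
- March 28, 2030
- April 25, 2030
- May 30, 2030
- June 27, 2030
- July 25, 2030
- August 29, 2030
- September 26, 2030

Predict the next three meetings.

These are Thursdays with 28, 35, 28, 28, 35, 28-day gaps.
Each is the final Thursday of its month — May 30, 2030 is past the 28th, so '4th Thursday' doesn't fit.
October 2030 ends with Thursday October 31, 2030.
November 2030 ends with Thursday November 28, 2030.
December 2030 ends with Thursday December 26, 2030.

October 31, 2030; November 28, 2030; December 26, 2030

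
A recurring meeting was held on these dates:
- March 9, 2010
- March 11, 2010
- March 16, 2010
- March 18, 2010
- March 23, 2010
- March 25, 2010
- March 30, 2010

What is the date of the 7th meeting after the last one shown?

April 22, 2010

Gaps: 2, 5, 2, 5, 2, 5 days — not constant, but cyclic with period 2.
The events fall on every Tuesday and Thursday.
Next Thursday: April 1, 2010.
Next Tuesday: April 6, 2010.
Next Thursday: April 8, 2010.
The following Tuesday is April 13, 2010.
The following Thursday is April 15, 2010.
Next Tuesday: April 20, 2010.
The following Thursday is April 22, 2010.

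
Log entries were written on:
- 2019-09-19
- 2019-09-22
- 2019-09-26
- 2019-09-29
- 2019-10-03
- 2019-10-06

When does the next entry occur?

The gap pattern 3, 4, 3, 4, 3 repeats every 2 events.
These are the Thursdays and Sundays of each week.
The following Thursday is 2019-10-10.

2019-10-10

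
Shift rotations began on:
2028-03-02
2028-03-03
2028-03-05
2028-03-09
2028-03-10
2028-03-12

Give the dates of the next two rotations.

2028-03-16, 2028-03-17

Gaps: 1, 2, 4, 1, 2 days — not constant, but cyclic with period 3.
The events fall on every Thursday, Friday and Sunday.
The following Thursday is 2028-03-16.
The following Friday is 2028-03-17.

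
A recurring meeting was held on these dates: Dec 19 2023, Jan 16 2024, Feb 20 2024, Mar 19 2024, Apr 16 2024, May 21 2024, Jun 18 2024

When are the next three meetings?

Jul 16 2024, Aug 20 2024, Sep 17 2024

All dates are Tuesdays, 28, 35, 28, 28, 35, 28 days apart.
Specifically, the 3rd Tuesday of each month.
3rd Tuesday of July 2024: Jul 16 2024.
3rd Tuesday of August 2024: Aug 20 2024.
3rd Tuesday of September 2024: Sep 17 2024.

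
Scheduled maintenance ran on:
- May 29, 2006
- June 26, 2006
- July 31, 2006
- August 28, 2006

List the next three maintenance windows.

Every date is a Monday; gaps 28, 35, 28 days.
Each is the last Monday of its month (at least one falls on the 29th or later, ruling out '4th Monday').
September 2006 ends with Monday September 25, 2006.
Last Monday of October 2006: October 30, 2006.
November 2006 ends with Monday November 27, 2006.

September 25, 2006; October 30, 2006; November 27, 2006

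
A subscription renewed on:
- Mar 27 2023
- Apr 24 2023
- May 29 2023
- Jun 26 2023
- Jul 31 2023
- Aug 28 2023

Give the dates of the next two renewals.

These are Mondays with 28, 35, 28, 35, 28-day gaps.
Each is the final Monday of its month — May 29 2023 is past the 28th, so '4th Monday' doesn't fit.
Last Monday of September 2023: Sep 25 2023.
Last Monday of October 2023: Oct 30 2023.

Sep 25 2023, Oct 30 2023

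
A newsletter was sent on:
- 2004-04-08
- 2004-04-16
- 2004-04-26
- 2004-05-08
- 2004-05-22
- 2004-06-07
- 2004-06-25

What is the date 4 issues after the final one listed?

The spacing grows by 2 each time: 8, 10, 12, 14, 16, 18 days.
Next gap: 20 days. 2004-06-25 + 20 days = 2004-07-15.
Next gap: 22 days. 2004-07-15 + 22 days = 2004-08-06.
Next gap: 24 days. 2004-08-06 + 24 days = 2004-08-30.
Next gap: 26 days. 2004-08-30 + 26 days = 2004-09-25.

2004-09-25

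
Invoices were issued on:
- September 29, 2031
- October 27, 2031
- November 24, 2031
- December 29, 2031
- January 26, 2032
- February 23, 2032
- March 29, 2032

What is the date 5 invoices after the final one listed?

All Mondays; the gaps (28, 28, 35, 28, 28, 35) vary with month length.
This is the last Monday of each month.
Last Monday of April 2032: April 26, 2032.
Last Monday of May 2032: May 31, 2032.
Last Monday of June 2032: June 28, 2032.
July 2032 ends with Monday July 26, 2032.
Last Monday of August 2032: August 30, 2032.

August 30, 2032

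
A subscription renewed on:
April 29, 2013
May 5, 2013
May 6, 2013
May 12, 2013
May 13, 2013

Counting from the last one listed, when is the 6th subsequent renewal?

June 3, 2013

Gaps: 6, 1, 6, 1 days — not constant, but cyclic with period 2.
The events fall on every Monday and Sunday.
The following Sunday is May 19, 2013.
Next Monday: May 20, 2013.
Next Sunday: May 26, 2013.
The following Monday is May 27, 2013.
The following Sunday is June 2, 2013.
The following Monday is June 3, 2013.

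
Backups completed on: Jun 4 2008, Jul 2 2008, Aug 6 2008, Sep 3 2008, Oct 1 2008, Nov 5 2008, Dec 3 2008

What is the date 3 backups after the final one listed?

Gaps: 28, 35, 28, 28, 35, 28 days — a mix of 28 and 35. Every date is a Wednesday.
Each is the 1st Wednesday of its month.
1st Wednesday of January 2009: Jan 7 2009.
February 2009 — 1st Wednesday is Feb 4 2009.
1st Wednesday of March 2009: Mar 4 2009.

Mar 4 2009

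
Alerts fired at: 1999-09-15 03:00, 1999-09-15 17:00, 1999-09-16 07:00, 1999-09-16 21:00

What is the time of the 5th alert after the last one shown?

Spacing: 14, 14, 14 h — constant 14 h.
1999-09-16 21:00 + 14 h = 1999-09-17 11:00.
1999-09-17 11:00 + 14 h = 1999-09-18 01:00.
1999-09-18 01:00 + 14 h = 1999-09-18 15:00.
1999-09-18 15:00 + 14 h = 1999-09-19 05:00.
1999-09-19 05:00 + 14 h = 1999-09-19 19:00.

1999-09-19 19:00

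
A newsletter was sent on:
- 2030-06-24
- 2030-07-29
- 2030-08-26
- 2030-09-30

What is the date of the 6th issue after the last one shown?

2031-03-31

All Mondays; the gaps (35, 28, 35) vary with month length.
This is the last Monday of each month.
Last Monday of October 2030: 2030-10-28.
Last Monday of November 2030: 2030-11-25.
Last Monday of December 2030: 2030-12-30.
Last Monday of January 2031: 2031-01-27.
February 2031 ends with Monday 2031-02-24.
Last Monday of March 2031: 2031-03-31.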